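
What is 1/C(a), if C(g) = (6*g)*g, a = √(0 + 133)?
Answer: 1/798 ≈ 0.0012531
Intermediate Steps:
a = √133 ≈ 11.533
C(g) = 6*g²
1/C(a) = 1/(6*(√133)²) = 1/(6*133) = 1/798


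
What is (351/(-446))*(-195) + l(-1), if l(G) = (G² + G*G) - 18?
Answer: 61309/446 ≈ 137.46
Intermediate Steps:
l(G) = -18 + 2*G² (l(G) = (G² + G²) - 18 = 2*G² - 18 = -18 + 2*G²)
(351/(-446))*(-195) + l(-1) = (351/(-446))*(-195) + (-18 + 2*(-1)²) = (351*(-1/446))*(-195) + (-18 + 2*1) = -351/446*(-195) + (-18 + 2) = 68445/446 - 16 = 61309/446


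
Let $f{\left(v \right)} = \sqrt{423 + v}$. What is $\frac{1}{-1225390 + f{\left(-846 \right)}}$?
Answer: $- \frac{1225390}{1501580652523} - \frac{3 i \sqrt{47}}{1501580652523} \approx -8.1607 \cdot 10^{-7} - 1.3697 \cdot 10^{-11} i$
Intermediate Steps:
$\frac{1}{-1225390 + f{\left(-846 \right)}} = \frac{1}{-1225390 + \sqrt{423 - 846}} = \frac{1}{-1225390 + \sqrt{-423}} = \frac{1}{-1225390 + 3 i \sqrt{47}}$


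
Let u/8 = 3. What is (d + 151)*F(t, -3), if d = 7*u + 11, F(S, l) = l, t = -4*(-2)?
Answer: -990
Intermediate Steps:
u = 24 (u = 8*3 = 24)
t = 8
d = 179 (d = 7*24 + 11 = 168 + 11 = 179)
(d + 151)*F(t, -3) = (179 + 151)*(-3) = 330*(-3) = -990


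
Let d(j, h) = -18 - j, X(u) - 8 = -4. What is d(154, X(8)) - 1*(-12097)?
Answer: 11925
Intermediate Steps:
X(u) = 4 (X(u) = 8 - 4 = 4)
d(154, X(8)) - 1*(-12097) = (-18 - 1*154) - 1*(-12097) = (-18 - 154) + 12097 = -172 + 12097 = 11925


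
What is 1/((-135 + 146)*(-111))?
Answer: -1/1221 ≈ -0.00081900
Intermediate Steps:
1/((-135 + 146)*(-111)) = 1/(11*(-111)) = 1/(-1221) = -1/1221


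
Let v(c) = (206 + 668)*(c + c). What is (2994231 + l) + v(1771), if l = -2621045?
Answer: 3468894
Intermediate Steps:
v(c) = 1748*c (v(c) = 874*(2*c) = 1748*c)
(2994231 + l) + v(1771) = (2994231 - 2621045) + 1748*1771 = 373186 + 3095708 = 3468894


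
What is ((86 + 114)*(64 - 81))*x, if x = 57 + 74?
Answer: -445400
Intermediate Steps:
x = 131
((86 + 114)*(64 - 81))*x = ((86 + 114)*(64 - 81))*131 = (200*(-17))*131 = -3400*131 = -445400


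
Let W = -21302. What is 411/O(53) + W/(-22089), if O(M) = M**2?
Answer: 68915897/62048001 ≈ 1.1107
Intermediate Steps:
411/O(53) + W/(-22089) = 411/(53**2) - 21302/(-22089) = 411/2809 - 21302*(-1/22089) = 411*(1/2809) + 21302/22089 = 411/2809 + 21302/22089 = 68915897/62048001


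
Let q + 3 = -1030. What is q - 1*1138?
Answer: -2171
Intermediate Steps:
q = -1033 (q = -3 - 1030 = -1033)
q - 1*1138 = -1033 - 1*1138 = -1033 - 1138 = -2171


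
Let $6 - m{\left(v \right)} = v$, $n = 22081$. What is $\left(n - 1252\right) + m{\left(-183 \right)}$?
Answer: $21018$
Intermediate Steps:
$m{\left(v \right)} = 6 - v$
$\left(n - 1252\right) + m{\left(-183 \right)} = \left(22081 - 1252\right) + \left(6 - -183\right) = 20829 + \left(6 + 183\right) = 20829 + 189 = 21018$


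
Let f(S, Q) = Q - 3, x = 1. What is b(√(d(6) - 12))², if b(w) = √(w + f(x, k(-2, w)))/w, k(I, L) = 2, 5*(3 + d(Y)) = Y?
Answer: 5/69 - I*√345/69 ≈ 0.072464 - 0.26919*I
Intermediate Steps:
d(Y) = -3 + Y/5
f(S, Q) = -3 + Q
b(w) = √(-1 + w)/w (b(w) = √(w + (-3 + 2))/w = √(w - 1)/w = √(-1 + w)/w)
b(√(d(6) - 12))² = (√(-1 + √((-3 + (⅕)*6) - 12))/(√((-3 + (⅕)*6) - 12)))² = (√(-1 + √((-3 + 6/5) - 12))/(√((-3 + 6/5) - 12)))² = (√(-1 + √(-9/5 - 12))/(√(-9/5 - 12)))² = (√(-1 + √(-69/5))/(√(-69/5)))² = (√(-1 + I*√345/5)/((I*√345/5)))² = ((-I*√345/69)*√(-1 + I*√345/5))² = (-I*√345*√(-1 + I*√345/5)/69)² = 5/69 - I*√345/69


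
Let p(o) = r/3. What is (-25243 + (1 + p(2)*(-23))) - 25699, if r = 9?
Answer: -51010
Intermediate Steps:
p(o) = 3 (p(o) = 9/3 = 9*(1/3) = 3)
(-25243 + (1 + p(2)*(-23))) - 25699 = (-25243 + (1 + 3*(-23))) - 25699 = (-25243 + (1 - 69)) - 25699 = (-25243 - 68) - 25699 = -25311 - 25699 = -51010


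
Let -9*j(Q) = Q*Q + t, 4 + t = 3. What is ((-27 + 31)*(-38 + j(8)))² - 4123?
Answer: 28277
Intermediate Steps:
t = -1 (t = -4 + 3 = -1)
j(Q) = ⅑ - Q²/9 (j(Q) = -(Q*Q - 1)/9 = -(Q² - 1)/9 = -(-1 + Q²)/9 = ⅑ - Q²/9)
((-27 + 31)*(-38 + j(8)))² - 4123 = ((-27 + 31)*(-38 + (⅑ - ⅑*8²)))² - 4123 = (4*(-38 + (⅑ - ⅑*64)))² - 4123 = (4*(-38 + (⅑ - 64/9)))² - 4123 = (4*(-38 - 7))² - 4123 = (4*(-45))² - 4123 = (-180)² - 4123 = 32400 - 4123 = 28277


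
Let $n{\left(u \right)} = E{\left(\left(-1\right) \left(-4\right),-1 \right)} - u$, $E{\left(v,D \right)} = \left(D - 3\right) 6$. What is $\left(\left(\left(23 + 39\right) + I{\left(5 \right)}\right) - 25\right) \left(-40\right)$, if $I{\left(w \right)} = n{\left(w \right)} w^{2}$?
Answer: $27520$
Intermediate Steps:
$E{\left(v,D \right)} = -18 + 6 D$ ($E{\left(v,D \right)} = \left(-3 + D\right) 6 = -18 + 6 D$)
$n{\left(u \right)} = -24 - u$ ($n{\left(u \right)} = \left(-18 + 6 \left(-1\right)\right) - u = \left(-18 - 6\right) - u = -24 - u$)
$I{\left(w \right)} = w^{2} \left(-24 - w\right)$ ($I{\left(w \right)} = \left(-24 - w\right) w^{2} = w^{2} \left(-24 - w\right)$)
$\left(\left(\left(23 + 39\right) + I{\left(5 \right)}\right) - 25\right) \left(-40\right) = \left(\left(\left(23 + 39\right) + 5^{2} \left(-24 - 5\right)\right) - 25\right) \left(-40\right) = \left(\left(62 + 25 \left(-24 - 5\right)\right) - 25\right) \left(-40\right) = \left(\left(62 + 25 \left(-29\right)\right) - 25\right) \left(-40\right) = \left(\left(62 - 725\right) - 25\right) \left(-40\right) = \left(-663 - 25\right) \left(-40\right) = \left(-688\right) \left(-40\right) = 27520$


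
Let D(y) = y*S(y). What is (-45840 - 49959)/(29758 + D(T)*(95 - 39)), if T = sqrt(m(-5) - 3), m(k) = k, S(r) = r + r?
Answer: -95799/28862 ≈ -3.3192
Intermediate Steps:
S(r) = 2*r
T = 2*I*sqrt(2) (T = sqrt(-5 - 3) = sqrt(-8) = 2*I*sqrt(2) ≈ 2.8284*I)
D(y) = 2*y**2 (D(y) = y*(2*y) = 2*y**2)
(-45840 - 49959)/(29758 + D(T)*(95 - 39)) = (-45840 - 49959)/(29758 + (2*(2*I*sqrt(2))**2)*(95 - 39)) = -95799/(29758 + (2*(-8))*56) = -95799/(29758 - 16*56) = -95799/(29758 - 896) = -95799/28862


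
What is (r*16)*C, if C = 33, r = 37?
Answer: 19536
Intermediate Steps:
(r*16)*C = (37*16)*33 = 592*33 = 19536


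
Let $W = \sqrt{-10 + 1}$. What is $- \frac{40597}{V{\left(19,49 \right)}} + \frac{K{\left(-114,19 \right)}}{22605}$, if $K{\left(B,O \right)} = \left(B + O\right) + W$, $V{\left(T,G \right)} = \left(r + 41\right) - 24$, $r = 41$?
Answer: $- \frac{183540139}{262218} + \frac{i}{7535} \approx -699.95 + 0.00013271 i$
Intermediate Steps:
$V{\left(T,G \right)} = 58$ ($V{\left(T,G \right)} = \left(41 + 41\right) - 24 = 82 - 24 = 58$)
$W = 3 i$ ($W = \sqrt{-9} = 3 i \approx 3.0 i$)
$K{\left(B,O \right)} = B + O + 3 i$ ($K{\left(B,O \right)} = \left(B + O\right) + 3 i = B + O + 3 i$)
$- \frac{40597}{V{\left(19,49 \right)}} + \frac{K{\left(-114,19 \right)}}{22605} = - \frac{40597}{58} + \frac{-114 + 19 + 3 i}{22605} = \left(-40597\right) \frac{1}{58} + \left(-95 + 3 i\right) \frac{1}{22605} = - \frac{40597}{58} - \left(\frac{19}{4521} - \frac{i}{7535}\right) = - \frac{183540139}{262218} + \frac{i}{7535}$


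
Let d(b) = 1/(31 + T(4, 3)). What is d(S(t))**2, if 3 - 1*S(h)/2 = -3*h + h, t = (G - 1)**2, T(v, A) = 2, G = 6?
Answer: 1/1089 ≈ 0.00091827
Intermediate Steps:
t = 25 (t = (6 - 1)**2 = 5**2 = 25)
S(h) = 6 + 4*h (S(h) = 6 - 2*(-3*h + h) = 6 - (-4)*h = 6 + 4*h)
d(b) = 1/33 (d(b) = 1/(31 + 2) = 1/33)
d(S(t))**2 = (1/33)**2 = 1/1089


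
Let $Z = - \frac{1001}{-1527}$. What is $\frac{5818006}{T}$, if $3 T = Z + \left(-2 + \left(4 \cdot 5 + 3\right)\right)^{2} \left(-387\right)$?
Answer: $- \frac{13326142743}{130303754} \approx -102.27$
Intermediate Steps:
$Z = \frac{1001}{1527}$ ($Z = \left(-1001\right) \left(- \frac{1}{1527}\right) = \frac{1001}{1527} \approx 0.65553$)
$T = - \frac{260607508}{4581}$ ($T = \frac{\frac{1001}{1527} + \left(-2 + \left(4 \cdot 5 + 3\right)\right)^{2} \left(-387\right)}{3} = \frac{\frac{1001}{1527} + \left(-2 + \left(20 + 3\right)\right)^{2} \left(-387\right)}{3} = \frac{\frac{1001}{1527} + \left(-2 + 23\right)^{2} \left(-387\right)}{3} = \frac{\frac{1001}{1527} + 21^{2} \left(-387\right)}{3} = \frac{\frac{1001}{1527} + 441 \left(-387\right)}{3} = \frac{\frac{1001}{1527} - 170667}{3} = \frac{1}{3} \left(- \frac{260607508}{1527}\right) = - \frac{260607508}{4581} \approx -56889.0$)
$\frac{5818006}{T} = \frac{5818006}{- \frac{260607508}{4581}} = 5818006 \left(- \frac{4581}{260607508}\right) = - \frac{13326142743}{130303754}$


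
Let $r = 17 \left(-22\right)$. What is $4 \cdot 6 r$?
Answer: $-8976$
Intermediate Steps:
$r = -374$
$4 \cdot 6 r = 4 \cdot 6 \left(-374\right) = 24 \left(-374\right) = -8976$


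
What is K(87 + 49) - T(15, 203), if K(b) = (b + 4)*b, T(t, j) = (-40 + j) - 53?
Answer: 18930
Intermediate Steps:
T(t, j) = -93 + j
K(b) = b*(4 + b) (K(b) = (4 + b)*b = b*(4 + b))
K(87 + 49) - T(15, 203) = (87 + 49)*(4 + (87 + 49)) - (-93 + 203) = 136*(4 + 136) - 1*110 = 136*140 - 110 = 19040 - 110 = 18930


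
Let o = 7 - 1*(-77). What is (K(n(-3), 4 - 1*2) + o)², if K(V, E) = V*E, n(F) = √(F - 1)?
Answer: 7040 + 672*I ≈ 7040.0 + 672.0*I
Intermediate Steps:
n(F) = √(-1 + F)
o = 84 (o = 7 + 77 = 84)
K(V, E) = E*V
(K(n(-3), 4 - 1*2) + o)² = ((4 - 1*2)*√(-1 - 3) + 84)² = ((4 - 2)*√(-4) + 84)² = (2*(2*I) + 84)² = (4*I + 84)² = (84 + 4*I)²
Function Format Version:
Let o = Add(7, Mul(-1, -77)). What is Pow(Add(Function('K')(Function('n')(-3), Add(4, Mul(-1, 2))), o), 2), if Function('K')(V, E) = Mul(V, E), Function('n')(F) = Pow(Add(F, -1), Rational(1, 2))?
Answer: Add(7040, Mul(672, I)) ≈ Add(7040.0, Mul(672.00, I))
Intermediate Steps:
Function('n')(F) = Pow(Add(-1, F), Rational(1, 2))
o = 84 (o = Add(7, 77) = 84)
Function('K')(V, E) = Mul(E, V)
Pow(Add(Function('K')(Function('n')(-3), Add(4, Mul(-1, 2))), o), 2) = Pow(Add(Mul(Add(4, Mul(-1, 2)), Pow(Add(-1, -3), Rational(1, 2))), 84), 2) = Pow(Add(Mul(Add(4, -2), Pow(-4, Rational(1, 2))), 84), 2) = Pow(Add(Mul(2, Mul(2, I)), 84), 2) = Pow(Add(Mul(4, I), 84), 2) = Pow(Add(84, Mul(4, I)), 2)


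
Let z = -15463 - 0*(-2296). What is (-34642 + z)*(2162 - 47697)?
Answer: 2281531175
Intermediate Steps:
z = -15463 (z = -15463 - 1*0 = -15463 + 0 = -15463)
(-34642 + z)*(2162 - 47697) = (-34642 - 15463)*(2162 - 47697) = -50105*(-45535) = 2281531175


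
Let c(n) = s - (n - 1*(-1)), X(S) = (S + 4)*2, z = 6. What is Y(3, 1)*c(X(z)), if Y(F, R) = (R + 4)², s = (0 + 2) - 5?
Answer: -600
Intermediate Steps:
X(S) = 8 + 2*S (X(S) = (4 + S)*2 = 8 + 2*S)
s = -3 (s = 2 - 5 = -3)
c(n) = -4 - n (c(n) = -3 - (n - 1*(-1)) = -3 - (n + 1) = -3 - (1 + n) = -3 + (-1 - n) = -4 - n)
Y(F, R) = (4 + R)²
Y(3, 1)*c(X(z)) = (4 + 1)²*(-4 - (8 + 2*6)) = 5²*(-4 - (8 + 12)) = 25*(-4 - 1*20) = 25*(-4 - 20) = 25*(-24) = -600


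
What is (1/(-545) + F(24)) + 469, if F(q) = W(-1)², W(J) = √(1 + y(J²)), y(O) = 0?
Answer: 256149/545 ≈ 470.00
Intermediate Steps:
W(J) = 1 (W(J) = √(1 + 0) = √1 = 1)
F(q) = 1 (F(q) = 1² = 1)
(1/(-545) + F(24)) + 469 = (1/(-545) + 1) + 469 = (-1/545 + 1) + 469 = 544/545 + 469 = 256149/545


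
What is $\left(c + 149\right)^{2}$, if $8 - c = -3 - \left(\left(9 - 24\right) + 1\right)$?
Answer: $21316$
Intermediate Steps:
$c = -3$ ($c = 8 - \left(-3 - \left(\left(9 - 24\right) + 1\right)\right) = 8 - \left(-3 - \left(-15 + 1\right)\right) = 8 - \left(-3 - -14\right) = 8 - \left(-3 + 14\right) = 8 - 11 = -3$)
$\left(c + 149\right)^{2} = \left(-3 + 149\right)^{2} = 146^{2} = 21316$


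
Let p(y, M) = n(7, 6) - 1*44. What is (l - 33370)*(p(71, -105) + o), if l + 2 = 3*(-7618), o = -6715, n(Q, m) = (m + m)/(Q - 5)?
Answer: 379694178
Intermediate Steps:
n(Q, m) = 2*m/(-5 + Q) (n(Q, m) = (2*m)/(-5 + Q) = 2*m/(-5 + Q))
l = -22856 (l = -2 + 3*(-7618) = -2 - 22854 = -22856)
p(y, M) = -38 (p(y, M) = 2*6/(-5 + 7) - 1*44 = 2*6/2 - 44 = 2*6*(½) - 44 = 6 - 44 = -38)
(l - 33370)*(p(71, -105) + o) = (-22856 - 33370)*(-38 - 6715) = -56226*(-6753) = 379694178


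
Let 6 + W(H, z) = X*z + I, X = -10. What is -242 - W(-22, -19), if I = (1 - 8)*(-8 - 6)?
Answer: -524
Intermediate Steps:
I = 98 (I = -7*(-14) = 98)
W(H, z) = 92 - 10*z (W(H, z) = -6 + (-10*z + 98) = -6 + (98 - 10*z) = 92 - 10*z)
-242 - W(-22, -19) = -242 - (92 - 10*(-19)) = -242 - (92 + 190) = -242 - 1*282 = -242 - 282 = -524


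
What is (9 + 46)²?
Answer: 3025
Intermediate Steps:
(9 + 46)² = 55² = 3025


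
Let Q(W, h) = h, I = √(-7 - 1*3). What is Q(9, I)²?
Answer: -10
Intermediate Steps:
I = I*√10 (I = √(-7 - 3) = √(-10) = I*√10 ≈ 3.1623*I)
Q(9, I)² = (I*√10)² = -10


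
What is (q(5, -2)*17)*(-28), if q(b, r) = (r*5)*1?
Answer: 4760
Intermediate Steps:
q(b, r) = 5*r (q(b, r) = (5*r)*1 = 5*r)
(q(5, -2)*17)*(-28) = ((5*(-2))*17)*(-28) = -10*17*(-28) = -170*(-28) = 4760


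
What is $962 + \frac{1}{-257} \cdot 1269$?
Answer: $\frac{245965}{257} \approx 957.06$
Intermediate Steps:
$962 + \frac{1}{-257} \cdot 1269 = 962 - \frac{1269}{257} = \frac{245965}{257}$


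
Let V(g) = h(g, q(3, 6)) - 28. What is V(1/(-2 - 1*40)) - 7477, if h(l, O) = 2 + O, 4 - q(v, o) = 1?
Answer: -7500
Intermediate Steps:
q(v, o) = 3 (q(v, o) = 4 - 1*1 = 4 - 1 = 3)
V(g) = -23 (V(g) = (2 + 3) - 28 = 5 - 28 = -23)
V(1/(-2 - 1*40)) - 7477 = -23 - 7477 = -7500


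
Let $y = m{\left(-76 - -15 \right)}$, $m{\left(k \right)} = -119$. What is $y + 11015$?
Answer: $10896$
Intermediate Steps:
$y = -119$
$y + 11015 = -119 + 11015 = 10896$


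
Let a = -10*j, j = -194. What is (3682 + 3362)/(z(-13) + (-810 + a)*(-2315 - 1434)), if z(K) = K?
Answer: -7044/4236383 ≈ -0.0016627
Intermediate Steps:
a = 1940 (a = -10*(-194) = 1940)
(3682 + 3362)/(z(-13) + (-810 + a)*(-2315 - 1434)) = (3682 + 3362)/(-13 + (-810 + 1940)*(-2315 - 1434)) = 7044/(-13 + 1130*(-3749)) = 7044/(-13 - 4236370) = 7044/(-4236383) = 7044*(-1/4236383) = -7044/4236383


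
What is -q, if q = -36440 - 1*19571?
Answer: 56011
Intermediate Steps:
q = -56011 (q = -36440 - 19571 = -56011)
-q = -1*(-56011) = 56011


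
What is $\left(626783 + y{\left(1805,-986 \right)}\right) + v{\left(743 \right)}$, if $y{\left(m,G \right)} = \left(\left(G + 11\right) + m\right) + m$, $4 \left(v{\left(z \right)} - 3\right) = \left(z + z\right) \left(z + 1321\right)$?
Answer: $1396197$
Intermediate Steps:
$v{\left(z \right)} = 3 + \frac{z \left(1321 + z\right)}{2}$ ($v{\left(z \right)} = 3 + \frac{\left(z + z\right) \left(z + 1321\right)}{4} = 3 + \frac{2 z \left(1321 + z\right)}{4} = 3 + \frac{z \left(1321 + z\right)}{2}$)
$y{\left(m,G \right)} = 11 + G + 2 m$ ($y{\left(m,G \right)} = \left(\left(11 + G\right) + m\right) + m = \left(11 + G + m\right) + m = 11 + G + 2 m$)
$\left(626783 + y{\left(1805,-986 \right)}\right) + v{\left(743 \right)} = \left(626783 + \left(11 - 986 + 2 \cdot 1805\right)\right) + \left(3 + \frac{743^{2}}{2} + \frac{1321}{2} \cdot 743\right) = \left(626783 + \left(11 - 986 + 3610\right)\right) + \left(3 + \frac{1}{2} \cdot 552049 + \frac{981503}{2}\right) = \left(626783 + 2635\right) + \left(3 + \frac{552049}{2} + \frac{981503}{2}\right) = 629418 + 766779 = 1396197$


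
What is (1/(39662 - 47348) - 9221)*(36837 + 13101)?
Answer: -84267529723/183 ≈ -4.6048e+8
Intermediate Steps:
(1/(39662 - 47348) - 9221)*(36837 + 13101) = (1/(-7686) - 9221)*49938 = (-1/7686 - 9221)*49938 = -70872607/7686*49938 = -84267529723/183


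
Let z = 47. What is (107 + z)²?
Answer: 23716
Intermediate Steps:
(107 + z)² = (107 + 47)² = 154² = 23716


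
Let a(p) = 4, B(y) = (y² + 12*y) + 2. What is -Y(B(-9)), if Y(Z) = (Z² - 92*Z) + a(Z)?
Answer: -2929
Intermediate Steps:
B(y) = 2 + y² + 12*y
Y(Z) = 4 + Z² - 92*Z (Y(Z) = (Z² - 92*Z) + 4 = 4 + Z² - 92*Z)
-Y(B(-9)) = -(4 + (2 + (-9)² + 12*(-9))² - 92*(2 + (-9)² + 12*(-9))) = -(4 + (2 + 81 - 108)² - 92*(2 + 81 - 108)) = -(4 + (-25)² - 92*(-25)) = -(4 + 625 + 2300) = -1*2929 = -2929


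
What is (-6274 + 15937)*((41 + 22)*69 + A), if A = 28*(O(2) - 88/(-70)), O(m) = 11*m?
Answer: 241488033/5 ≈ 4.8298e+7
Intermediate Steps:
A = 3256/5 (A = 28*(11*2 - 88/(-70)) = 28*(22 - 88*(-1/70)) = 28*(22 + 44/35) = 28*(814/35) = 3256/5 ≈ 651.20)
(-6274 + 15937)*((41 + 22)*69 + A) = (-6274 + 15937)*((41 + 22)*69 + 3256/5) = 9663*(63*69 + 3256/5) = 9663*(4347 + 3256/5) = 9663*(24991/5) = 241488033/5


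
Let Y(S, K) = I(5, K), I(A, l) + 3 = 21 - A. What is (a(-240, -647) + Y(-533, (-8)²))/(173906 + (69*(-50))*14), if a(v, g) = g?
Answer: -317/62803 ≈ -0.0050475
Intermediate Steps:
I(A, l) = 18 - A (I(A, l) = -3 + (21 - A) = 18 - A)
Y(S, K) = 13 (Y(S, K) = 18 - 1*5 = 18 - 5 = 13)
(a(-240, -647) + Y(-533, (-8)²))/(173906 + (69*(-50))*14) = (-647 + 13)/(173906 + (69*(-50))*14) = -634/(173906 - 3450*14) = -634/(173906 - 48300) = -634/125606 = -634*1/125606 = -317/62803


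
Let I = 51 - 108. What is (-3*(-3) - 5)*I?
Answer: -228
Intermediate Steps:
I = -57
(-3*(-3) - 5)*I = (-3*(-3) - 5)*(-57) = (9 - 5)*(-57) = 4*(-57) = -228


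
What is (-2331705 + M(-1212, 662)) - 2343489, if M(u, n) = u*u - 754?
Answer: -3207004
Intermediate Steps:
M(u, n) = -754 + u² (M(u, n) = u² - 754 = -754 + u²)
(-2331705 + M(-1212, 662)) - 2343489 = (-2331705 + (-754 + (-1212)²)) - 2343489 = (-2331705 + (-754 + 1468944)) - 2343489 = (-2331705 + 1468190) - 2343489 = -863515 - 2343489 = -3207004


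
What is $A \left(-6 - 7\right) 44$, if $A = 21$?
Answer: $-12012$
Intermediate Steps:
$A \left(-6 - 7\right) 44 = 21 \left(-6 - 7\right) 44 = 21 \left(-13\right) 44 = \left(-273\right) 44 = -12012$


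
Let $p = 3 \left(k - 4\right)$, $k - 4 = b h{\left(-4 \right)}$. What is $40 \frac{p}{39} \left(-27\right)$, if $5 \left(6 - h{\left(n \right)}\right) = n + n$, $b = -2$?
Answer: $\frac{16416}{13} \approx 1262.8$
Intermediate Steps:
$h{\left(n \right)} = 6 - \frac{2 n}{5}$ ($h{\left(n \right)} = 6 - \frac{n + n}{5} = 6 - \frac{2 n}{5}$)
$k = - \frac{56}{5}$ ($k = 4 - 2 \left(6 - - \frac{8}{5}\right) = 4 - 2 \left(6 + \frac{8}{5}\right) = 4 - \frac{76}{5} = - \frac{56}{5} \approx -11.2$)
$p = - \frac{228}{5}$ ($p = 3 \left(- \frac{56}{5} - 4\right) = 3 \left(- \frac{76}{5}\right) = - \frac{228}{5} \approx -45.6$)
$40 \frac{p}{39} \left(-27\right) = 40 \left(- \frac{228}{5 \cdot 39}\right) \left(-27\right) = 40 \left(\left(- \frac{228}{5}\right) \frac{1}{39}\right) \left(-27\right) = 40 \left(- \frac{76}{65}\right) \left(-27\right) = \left(- \frac{608}{13}\right) \left(-27\right) = \frac{16416}{13}$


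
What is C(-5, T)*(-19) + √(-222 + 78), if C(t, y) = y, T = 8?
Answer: -152 + 12*I ≈ -152.0 + 12.0*I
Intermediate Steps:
C(-5, T)*(-19) + √(-222 + 78) = 8*(-19) + √(-222 + 78) = -152 + √(-144) = -152 + 12*I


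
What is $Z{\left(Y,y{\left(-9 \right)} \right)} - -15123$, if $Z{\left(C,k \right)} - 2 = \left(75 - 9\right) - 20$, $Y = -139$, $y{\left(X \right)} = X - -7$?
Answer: $15171$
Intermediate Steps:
$y{\left(X \right)} = 7 + X$ ($y{\left(X \right)} = X + 7 = 7 + X$)
$Z{\left(C,k \right)} = 48$ ($Z{\left(C,k \right)} = 2 + \left(\left(75 - 9\right) - 20\right) = 2 + \left(66 - 20\right) = 2 + 46 = 48$)
$Z{\left(Y,y{\left(-9 \right)} \right)} - -15123 = 48 - -15123 = 48 + 15123 = 15171$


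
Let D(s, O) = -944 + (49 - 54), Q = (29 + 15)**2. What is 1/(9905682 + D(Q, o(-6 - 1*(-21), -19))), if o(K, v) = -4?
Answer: 1/9904733 ≈ 1.0096e-7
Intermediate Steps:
Q = 1936 (Q = 44**2 = 1936)
D(s, O) = -949 (D(s, O) = -944 - 5 = -949)
1/(9905682 + D(Q, o(-6 - 1*(-21), -19))) = 1/(9905682 - 949) = 1/9904733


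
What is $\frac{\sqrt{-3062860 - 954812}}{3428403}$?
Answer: $\frac{2 i \sqrt{111602}}{1142801} \approx 0.00058465 i$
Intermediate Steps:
$\frac{\sqrt{-3062860 - 954812}}{3428403} = \sqrt{-4017672} \cdot \frac{1}{3428403} = 6 i \sqrt{111602} \cdot \frac{1}{3428403} = \frac{2 i \sqrt{111602}}{1142801}$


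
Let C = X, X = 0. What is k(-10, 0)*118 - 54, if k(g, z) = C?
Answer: -54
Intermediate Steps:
C = 0
k(g, z) = 0
k(-10, 0)*118 - 54 = 0*118 - 54 = 0 - 54 = -54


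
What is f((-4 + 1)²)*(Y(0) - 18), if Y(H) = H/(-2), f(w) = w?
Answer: -162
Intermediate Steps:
Y(H) = -H/2 (Y(H) = H*(-½) = -H/2)
f((-4 + 1)²)*(Y(0) - 18) = (-4 + 1)²*(-½*0 - 18) = (-3)²*(0 - 18) = 9*(-18) = -162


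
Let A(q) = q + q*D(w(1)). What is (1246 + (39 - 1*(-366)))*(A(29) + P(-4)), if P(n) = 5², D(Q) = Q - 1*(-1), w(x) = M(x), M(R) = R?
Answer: 184912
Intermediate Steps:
w(x) = x
D(Q) = 1 + Q (D(Q) = Q + 1 = 1 + Q)
A(q) = 3*q (A(q) = q + q*(1 + 1) = q + q*2 = q + 2*q = 3*q)
P(n) = 25
(1246 + (39 - 1*(-366)))*(A(29) + P(-4)) = (1246 + (39 - 1*(-366)))*(3*29 + 25) = (1246 + (39 + 366))*(87 + 25) = (1246 + 405)*112 = 1651*112 = 184912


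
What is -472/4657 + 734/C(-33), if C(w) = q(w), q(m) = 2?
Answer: 1708647/4657 ≈ 366.90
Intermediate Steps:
C(w) = 2
-472/4657 + 734/C(-33) = -472/4657 + 734/2 = -472*1/4657 + 734*(½) = -472/4657 + 367 = 1708647/4657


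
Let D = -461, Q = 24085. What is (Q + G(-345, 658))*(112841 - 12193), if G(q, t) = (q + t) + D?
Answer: 2409211176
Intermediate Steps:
G(q, t) = -461 + q + t (G(q, t) = (q + t) - 461 = -461 + q + t)
(Q + G(-345, 658))*(112841 - 12193) = (24085 + (-461 - 345 + 658))*(112841 - 12193) = (24085 - 148)*100648 = 23937*100648 = 2409211176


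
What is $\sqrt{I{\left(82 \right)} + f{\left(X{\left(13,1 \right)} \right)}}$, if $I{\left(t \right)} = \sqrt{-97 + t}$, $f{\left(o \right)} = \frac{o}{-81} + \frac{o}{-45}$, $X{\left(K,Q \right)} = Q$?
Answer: $\frac{\sqrt{-70 + 2025 i \sqrt{15}}}{45} \approx 1.3854 + 1.3978 i$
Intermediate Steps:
$f{\left(o \right)} = - \frac{14 o}{405}$ ($f{\left(o \right)} = o \left(- \frac{1}{81}\right) + o \left(- \frac{1}{45}\right) = - \frac{o}{81} - \frac{o}{45} = - \frac{14 o}{405}$)
$\sqrt{I{\left(82 \right)} + f{\left(X{\left(13,1 \right)} \right)}} = \sqrt{\sqrt{-97 + 82} - \frac{14}{405}} = \sqrt{\sqrt{-15} - \frac{14}{405}} = \sqrt{i \sqrt{15} - \frac{14}{405}} = \sqrt{- \frac{14}{405} + i \sqrt{15}}$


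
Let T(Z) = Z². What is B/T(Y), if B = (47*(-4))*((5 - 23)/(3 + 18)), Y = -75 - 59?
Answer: 282/31423 ≈ 0.0089743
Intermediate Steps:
Y = -134
B = 1128/7 (B = -(-3384)/21 = -188*(-6/7) = 1128/7 ≈ 161.14)
B/T(Y) = 1128/(7*((-134)²)) = (1128/7)/17956 = (1128/7)*(1/17956) = 282/31423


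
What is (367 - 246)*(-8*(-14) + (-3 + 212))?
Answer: 38841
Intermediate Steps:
(367 - 246)*(-8*(-14) + (-3 + 212)) = 121*(112 + 209) = 121*321 = 38841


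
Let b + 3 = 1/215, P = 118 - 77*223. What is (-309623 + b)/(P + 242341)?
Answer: -7396621/5381880 ≈ -1.3744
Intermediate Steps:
P = -17053 (P = 118 - 17171 = -17053)
b = -644/215 (b = -3 + 1/215 = -644/215 ≈ -2.9953)
(-309623 + b)/(P + 242341) = (-309623 - 644/215)/(-17053 + 242341) = -66569589/215/225288 = -66569589/215*1/225288 = -7396621/5381880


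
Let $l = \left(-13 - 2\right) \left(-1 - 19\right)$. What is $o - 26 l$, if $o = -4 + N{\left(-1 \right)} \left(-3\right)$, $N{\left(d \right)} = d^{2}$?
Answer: $-7807$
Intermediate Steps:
$l = 300$ ($l = \left(-15\right) \left(-20\right) = 300$)
$o = -7$ ($o = -4 + \left(-1\right)^{2} \left(-3\right) = -4 + 1 \left(-3\right) = -4 - 3 = -7$)
$o - 26 l = -7 - 7800 = -7807$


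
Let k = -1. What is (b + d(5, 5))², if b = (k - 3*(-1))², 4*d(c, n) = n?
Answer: 441/16 ≈ 27.563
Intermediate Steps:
d(c, n) = n/4
b = 4 (b = (-1 - 3*(-1))² = (-1 + 3)² = 2² = 4)
(b + d(5, 5))² = (4 + (¼)*5)² = (4 + 5/4)² = (21/4)² = 441/16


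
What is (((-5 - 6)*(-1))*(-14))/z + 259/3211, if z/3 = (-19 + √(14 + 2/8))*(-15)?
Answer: -1127161/10548135 - 308*√57/62415 ≈ -0.14411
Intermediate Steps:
z = 855 - 45*√57/2 (z = 3*((-19 + √(14 + 2/8))*(-15)) = 3*((-19 + √(14 + 2*(⅛)))*(-15)) = 3*((-19 + √(14 + ¼))*(-15)) = 3*((-19 + √(57/4))*(-15)) = 3*((-19 + √57/2)*(-15)) = 3*(285 - 15*√57/2) = 855 - 45*√57/2 ≈ 685.13)
(((-5 - 6)*(-1))*(-14))/z + 259/3211 = (((-5 - 6)*(-1))*(-14))/(855 - 45*√57/2) + 259/3211 = (-11*(-1)*(-14))/(855 - 45*√57/2) + 259*(1/3211) = (11*(-14))/(855 - 45*√57/2) + 259/3211 = -154/(855 - 45*√57/2) + 259/3211 = 259/3211 - 154/(855 - 45*√57/2)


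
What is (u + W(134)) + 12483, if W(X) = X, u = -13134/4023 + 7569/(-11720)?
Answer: 198233872651/15716520 ≈ 12613.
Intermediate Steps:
u = -61460189/15716520 (u = -13134*1/4023 + 7569*(-1/11720) = -4378/1341 - 7569/11720 = -61460189/15716520 ≈ -3.9105)
(u + W(134)) + 12483 = (-61460189/15716520 + 134) + 12483 = 2044553491/15716520 + 12483 = 198233872651/15716520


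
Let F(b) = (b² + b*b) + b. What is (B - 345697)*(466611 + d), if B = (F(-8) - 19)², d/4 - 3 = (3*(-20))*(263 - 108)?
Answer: -144069698808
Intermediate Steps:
F(b) = b + 2*b² (F(b) = (b² + b²) + b = 2*b² + b = b + 2*b²)
d = -37188 (d = 12 + 4*((3*(-20))*(263 - 108)) = 12 + 4*(-60*155) = 12 + 4*(-9300) = 12 - 37200 = -37188)
B = 10201 (B = (-8*(1 + 2*(-8)) - 19)² = (-8*(1 - 16) - 19)² = (-8*(-15) - 19)² = (120 - 19)² = 101² = 10201)
(B - 345697)*(466611 + d) = (10201 - 345697)*(466611 - 37188) = -335496*429423 = -144069698808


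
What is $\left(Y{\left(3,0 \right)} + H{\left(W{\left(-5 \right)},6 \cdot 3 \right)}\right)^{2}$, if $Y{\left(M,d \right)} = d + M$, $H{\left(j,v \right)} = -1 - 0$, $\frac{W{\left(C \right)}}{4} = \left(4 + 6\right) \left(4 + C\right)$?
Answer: $4$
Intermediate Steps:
$W{\left(C \right)} = 160 + 40 C$ ($W{\left(C \right)} = 4 \left(4 + 6\right) \left(4 + C\right) = 4 \cdot 10 \left(4 + C\right) = 4 \left(40 + 10 C\right) = 160 + 40 C$)
$H{\left(j,v \right)} = -1$ ($H{\left(j,v \right)} = -1 + 0 = -1$)
$Y{\left(M,d \right)} = M + d$
$\left(Y{\left(3,0 \right)} + H{\left(W{\left(-5 \right)},6 \cdot 3 \right)}\right)^{2} = \left(\left(3 + 0\right) - 1\right)^{2} = \left(3 - 1\right)^{2} = 2^{2} = 4$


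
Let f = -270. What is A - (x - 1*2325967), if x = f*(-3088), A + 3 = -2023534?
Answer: -531330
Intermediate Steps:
A = -2023537 (A = -3 - 2023534 = -2023537)
x = 833760 (x = -270*(-3088) = 833760)
A - (x - 1*2325967) = -2023537 - (833760 - 1*2325967) = -2023537 - (833760 - 2325967) = -2023537 - 1*(-1492207) = -2023537 + 1492207 = -531330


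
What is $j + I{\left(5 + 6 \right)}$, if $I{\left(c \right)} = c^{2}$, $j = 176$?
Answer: $297$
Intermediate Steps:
$j + I{\left(5 + 6 \right)} = 176 + \left(5 + 6\right)^{2} = 176 + 11^{2} = 176 + 121 = 297$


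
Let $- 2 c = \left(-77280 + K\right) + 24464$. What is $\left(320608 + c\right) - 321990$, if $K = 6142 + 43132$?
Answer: $389$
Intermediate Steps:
$K = 49274$
$c = 1771$ ($c = - \frac{\left(-77280 + 49274\right) + 24464}{2} = - \frac{-28006 + 24464}{2} = \left(- \frac{1}{2}\right) \left(-3542\right) = 1771$)
$\left(320608 + c\right) - 321990 = \left(320608 + 1771\right) - 321990 = 322379 - 321990 = 389$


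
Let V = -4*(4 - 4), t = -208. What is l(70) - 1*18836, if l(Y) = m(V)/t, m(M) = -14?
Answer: -1958937/104 ≈ -18836.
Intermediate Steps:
V = 0 (V = -4*0 = 0)
l(Y) = 7/104 (l(Y) = -14/(-208) = -14*(-1/208) = 7/104)
l(70) - 1*18836 = 7/104 - 1*18836 = 7/104 - 18836 = -1958937/104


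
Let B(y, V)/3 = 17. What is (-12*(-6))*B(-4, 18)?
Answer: 3672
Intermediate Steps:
B(y, V) = 51 (B(y, V) = 3*17 = 51)
(-12*(-6))*B(-4, 18) = -12*(-6)*51 = 72*51 = 3672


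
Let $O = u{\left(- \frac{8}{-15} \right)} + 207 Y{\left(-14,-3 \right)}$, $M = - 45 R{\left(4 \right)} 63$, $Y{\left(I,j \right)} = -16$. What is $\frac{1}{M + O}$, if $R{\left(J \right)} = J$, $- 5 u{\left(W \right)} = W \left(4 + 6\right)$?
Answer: $- \frac{15}{219796} \approx -6.8245 \cdot 10^{-5}$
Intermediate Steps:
$u{\left(W \right)} = - 2 W$ ($u{\left(W \right)} = - \frac{W \left(4 + 6\right)}{5} = - \frac{W 10}{5} = - \frac{10 W}{5} = - 2 W$)
$M = -11340$ ($M = \left(-45\right) 4 \cdot 63 = \left(-180\right) 63 = -11340$)
$O = - \frac{49696}{15}$ ($O = - 2 \left(- \frac{8}{-15}\right) + 207 \left(-16\right) = - 2 \left(\left(-8\right) \left(- \frac{1}{15}\right)\right) - 3312 = \left(-2\right) \frac{8}{15} - 3312 = - \frac{16}{15} - 3312 = - \frac{49696}{15} \approx -3313.1$)
$\frac{1}{M + O} = \frac{1}{-11340 - \frac{49696}{15}} = \frac{1}{- \frac{219796}{15}} = - \frac{15}{219796}$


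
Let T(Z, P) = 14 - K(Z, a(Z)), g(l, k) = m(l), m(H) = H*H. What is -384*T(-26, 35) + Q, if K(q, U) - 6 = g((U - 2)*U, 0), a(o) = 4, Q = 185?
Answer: 21689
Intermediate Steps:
m(H) = H²
g(l, k) = l²
K(q, U) = 6 + U²*(-2 + U)² (K(q, U) = 6 + ((U - 2)*U)² = 6 + ((-2 + U)*U)² = 6 + (U*(-2 + U))² = 6 + U²*(-2 + U)²)
T(Z, P) = -56 (T(Z, P) = 14 - (6 + 4²*(-2 + 4)²) = 14 - (6 + 16*2²) = 14 - (6 + 16*4) = 14 - (6 + 64) = 14 - 1*70 = 14 - 70 = -56)
-384*T(-26, 35) + Q = -384*(-56) + 185 = 21504 + 185 = 21689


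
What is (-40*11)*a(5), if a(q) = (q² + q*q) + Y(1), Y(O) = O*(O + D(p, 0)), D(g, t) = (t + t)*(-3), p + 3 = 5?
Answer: -22440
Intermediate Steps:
p = 2 (p = -3 + 5 = 2)
D(g, t) = -6*t (D(g, t) = (2*t)*(-3) = -6*t)
Y(O) = O² (Y(O) = O*(O - 6*0) = O*(O + 0) = O*O = O²)
a(q) = 1 + 2*q² (a(q) = (q² + q*q) + 1² = (q² + q²) + 1 = 2*q² + 1 = 1 + 2*q²)
(-40*11)*a(5) = (-40*11)*(1 + 2*5²) = -440*(1 + 2*25) = -440*(1 + 50) = -440*51 = -22440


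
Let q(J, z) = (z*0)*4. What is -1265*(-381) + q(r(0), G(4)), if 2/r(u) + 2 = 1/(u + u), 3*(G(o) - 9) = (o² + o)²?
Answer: 481965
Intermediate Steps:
G(o) = 9 + (o + o²)²/3 (G(o) = 9 + (o² + o)²/3 = 9 + (o + o²)²/3)
r(u) = 2/(-2 + 1/(2*u)) (r(u) = 2/(-2 + 1/(u + u)) = 2/(-2 + 1/(2*u)))
q(J, z) = 0 (q(J, z) = 0*4 = 0)
-1265*(-381) + q(r(0), G(4)) = -1265*(-381) + 0 = 481965 + 0 = 481965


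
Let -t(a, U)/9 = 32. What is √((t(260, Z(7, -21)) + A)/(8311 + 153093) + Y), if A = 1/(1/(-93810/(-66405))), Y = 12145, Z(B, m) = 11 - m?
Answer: √1550190585908714151626/357267754 ≈ 110.20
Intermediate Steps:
t(a, U) = -288 (t(a, U) = -9*32 = -288)
A = 6254/4427 (A = 1/(1/(-93810*(-1/66405))) = 1/(1/(6254/4427)) = 1/(4427/6254) = 6254/4427 ≈ 1.4127)
√((t(260, Z(7, -21)) + A)/(8311 + 153093) + Y) = √((-288 + 6254/4427)/(8311 + 153093) + 12145) = √(-1268722/4427/161404 + 12145) = √(-1268722/4427*1/161404 + 12145) = √(-634361/357267754 + 12145) = √(4339016237969/357267754) = √1550190585908714151626/357267754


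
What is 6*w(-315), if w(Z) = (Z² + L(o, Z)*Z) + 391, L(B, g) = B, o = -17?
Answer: 629826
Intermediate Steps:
w(Z) = 391 + Z² - 17*Z (w(Z) = (Z² - 17*Z) + 391 = 391 + Z² - 17*Z)
6*w(-315) = 6*(391 + (-315)² - 17*(-315)) = 6*(391 + 99225 + 5355) = 6*104971 = 629826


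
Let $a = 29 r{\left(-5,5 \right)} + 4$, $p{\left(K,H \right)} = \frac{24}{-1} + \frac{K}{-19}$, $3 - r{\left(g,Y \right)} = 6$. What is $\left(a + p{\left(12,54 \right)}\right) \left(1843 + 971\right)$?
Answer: $- \frac{5754630}{19} \approx -3.0288 \cdot 10^{5}$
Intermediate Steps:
$r{\left(g,Y \right)} = -3$ ($r{\left(g,Y \right)} = 3 - 6 = -3$)
$p{\left(K,H \right)} = -24 - \frac{K}{19}$ ($p{\left(K,H \right)} = 24 \left(-1\right) + K \left(- \frac{1}{19}\right) = -24 - \frac{K}{19}$)
$a = -83$ ($a = 29 \left(-3\right) + 4 = -87 + 4 = -83$)
$\left(a + p{\left(12,54 \right)}\right) \left(1843 + 971\right) = \left(-83 - \frac{468}{19}\right) \left(1843 + 971\right) = \left(-83 - \frac{468}{19}\right) 2814 = \left(- \frac{2045}{19}\right) 2814 = - \frac{5754630}{19}$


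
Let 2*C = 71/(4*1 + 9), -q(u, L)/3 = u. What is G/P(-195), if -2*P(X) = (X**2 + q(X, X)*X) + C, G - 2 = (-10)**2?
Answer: 5304/1977229 ≈ 0.0026825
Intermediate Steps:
q(u, L) = -3*u
C = 71/26 (C = (71/(4*1 + 9))/2 = (71/(4 + 9))/2 = (71/13)/2 = (71*(1/13))/2 = (1/2)*(71/13) = 71/26 ≈ 2.7308)
G = 102 (G = 2 + (-10)**2 = 2 + 100 = 102)
P(X) = -71/52 + X**2 (P(X) = -((X**2 + (-3*X)*X) + 71/26)/2 = -((X**2 - 3*X**2) + 71/26)/2 = -(-2*X**2 + 71/26)/2 = -(71/26 - 2*X**2)/2 = -71/52 + X**2)
G/P(-195) = 102/(-71/52 + (-195)**2) = 102/(-71/52 + 38025) = 102/(1977229/52) = 102*(52/1977229) = 5304/1977229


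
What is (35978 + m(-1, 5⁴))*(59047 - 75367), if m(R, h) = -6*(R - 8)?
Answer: -588042240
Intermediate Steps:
m(R, h) = 48 - 6*R (m(R, h) = -6*(-8 + R) = 48 - 6*R)
(35978 + m(-1, 5⁴))*(59047 - 75367) = (35978 + (48 - 6*(-1)))*(59047 - 75367) = (35978 + (48 + 6))*(-16320) = (35978 + 54)*(-16320) = 36032*(-16320) = -588042240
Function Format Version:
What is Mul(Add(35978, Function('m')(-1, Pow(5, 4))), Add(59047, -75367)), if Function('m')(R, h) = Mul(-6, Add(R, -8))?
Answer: -588042240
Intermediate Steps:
Function('m')(R, h) = Add(48, Mul(-6, R)) (Function('m')(R, h) = Mul(-6, Add(-8, R)) = Add(48, Mul(-6, R)))
Mul(Add(35978, Function('m')(-1, Pow(5, 4))), Add(59047, -75367)) = Mul(Add(35978, Add(48, Mul(-6, -1))), Add(59047, -75367)) = Mul(Add(35978, Add(48, 6)), -16320) = Mul(Add(35978, 54), -16320) = Mul(36032, -16320) = -588042240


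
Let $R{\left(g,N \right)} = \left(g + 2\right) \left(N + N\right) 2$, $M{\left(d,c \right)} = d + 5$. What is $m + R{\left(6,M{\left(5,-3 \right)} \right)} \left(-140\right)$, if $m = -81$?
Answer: $-44881$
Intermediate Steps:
$M{\left(d,c \right)} = 5 + d$
$R{\left(g,N \right)} = 4 N \left(2 + g\right)$ ($R{\left(g,N \right)} = \left(2 + g\right) 2 N 2 = 2 N \left(2 + g\right) 2 = 4 N \left(2 + g\right)$)
$m + R{\left(6,M{\left(5,-3 \right)} \right)} \left(-140\right) = -81 + 4 \left(5 + 5\right) \left(2 + 6\right) \left(-140\right) = -81 + 4 \cdot 10 \cdot 8 \left(-140\right) = -81 + 320 \left(-140\right) = -81 - 44800 = -44881$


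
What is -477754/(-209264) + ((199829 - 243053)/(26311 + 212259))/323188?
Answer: 2302264941300469/1008429629011640 ≈ 2.2830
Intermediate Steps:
-477754/(-209264) + ((199829 - 243053)/(26311 + 212259))/323188 = -477754*(-1/209264) - 43224/238570*(1/323188) = 238877/104632 - 43224*1/238570*(1/323188) = 238877/104632 - 21612/119285*1/323188 = 238877/104632 - 5403/9637870145 = 2302264941300469/1008429629011640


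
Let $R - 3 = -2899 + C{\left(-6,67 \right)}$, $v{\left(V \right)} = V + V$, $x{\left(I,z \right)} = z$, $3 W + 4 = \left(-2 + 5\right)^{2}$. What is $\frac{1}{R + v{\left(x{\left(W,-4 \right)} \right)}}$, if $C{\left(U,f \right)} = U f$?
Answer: $- \frac{1}{3306} \approx -0.00030248$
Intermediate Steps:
$W = \frac{5}{3}$ ($W = - \frac{4}{3} + \frac{\left(-2 + 5\right)^{2}}{3} = - \frac{4}{3} + \frac{3^{2}}{3} = - \frac{4}{3} + \frac{1}{3} \cdot 9 = - \frac{4}{3} + 3 = \frac{5}{3} \approx 1.6667$)
$v{\left(V \right)} = 2 V$
$R = -3298$ ($R = 3 - 3301 = -3298$)
$\frac{1}{R + v{\left(x{\left(W,-4 \right)} \right)}} = \frac{1}{-3298 + 2 \left(-4\right)} = \frac{1}{-3298 - 8} = \frac{1}{-3306} = - \frac{1}{3306}$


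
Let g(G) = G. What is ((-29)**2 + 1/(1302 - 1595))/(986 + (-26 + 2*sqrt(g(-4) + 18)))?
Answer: 29569440/33751549 - 61603*sqrt(14)/33751549 ≈ 0.86926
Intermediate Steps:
((-29)**2 + 1/(1302 - 1595))/(986 + (-26 + 2*sqrt(g(-4) + 18))) = ((-29)**2 + 1/(1302 - 1595))/(986 + (-26 + 2*sqrt(-4 + 18))) = (841 + 1/(-293))/(986 + (-26 + 2*sqrt(14))) = (841 - 1/293)/(960 + 2*sqrt(14)) = 246412/(293*(960 + 2*sqrt(14)))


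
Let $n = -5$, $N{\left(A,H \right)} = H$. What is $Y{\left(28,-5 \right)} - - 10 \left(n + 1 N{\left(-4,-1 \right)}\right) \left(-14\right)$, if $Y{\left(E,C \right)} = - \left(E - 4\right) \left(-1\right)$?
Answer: $864$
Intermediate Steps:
$Y{\left(E,C \right)} = -4 + E$ ($Y{\left(E,C \right)} = - \left(-4 + E\right) \left(-1\right) = - (4 - E) = -4 + E$)
$Y{\left(28,-5 \right)} - - 10 \left(n + 1 N{\left(-4,-1 \right)}\right) \left(-14\right) = \left(-4 + 28\right) - - 10 \left(-5 + 1 \left(-1\right)\right) \left(-14\right) = 24 - - 10 \left(-5 - 1\right) \left(-14\right) = 24 - \left(-10\right) \left(-6\right) \left(-14\right) = 24 - 60 \left(-14\right) = 24 - -840 = 24 + 840 = 864$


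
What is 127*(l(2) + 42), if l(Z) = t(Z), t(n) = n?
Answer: 5588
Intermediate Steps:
l(Z) = Z
127*(l(2) + 42) = 127*(2 + 42) = 127*44 = 5588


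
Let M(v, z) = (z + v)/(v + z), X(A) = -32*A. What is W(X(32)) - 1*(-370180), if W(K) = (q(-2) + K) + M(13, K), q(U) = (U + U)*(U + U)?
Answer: 369173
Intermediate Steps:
M(v, z) = 1 (M(v, z) = (v + z)/(v + z) = 1)
q(U) = 4*U² (q(U) = (2*U)*(2*U) = 4*U²)
W(K) = 17 + K (W(K) = (4*(-2)² + K) + 1 = (4*4 + K) + 1 = (16 + K) + 1 = 17 + K)
W(X(32)) - 1*(-370180) = (17 - 32*32) - 1*(-370180) = (17 - 1024) + 370180 = -1007 + 370180 = 369173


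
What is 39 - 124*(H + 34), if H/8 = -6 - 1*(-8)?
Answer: -6161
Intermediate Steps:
H = 16 (H = 8*(-6 - 1*(-8)) = 8*(-6 + 8) = 8*2 = 16)
39 - 124*(H + 34) = 39 - 124*(16 + 34) = 39 - 124*50 = 39 - 6200 = -6161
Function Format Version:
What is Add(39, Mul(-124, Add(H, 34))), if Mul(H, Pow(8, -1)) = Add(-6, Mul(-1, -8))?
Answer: -6161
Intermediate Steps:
H = 16 (H = Mul(8, Add(-6, Mul(-1, -8))) = Mul(8, Add(-6, 8)) = Mul(8, 2) = 16)
Add(39, Mul(-124, Add(H, 34))) = Add(39, Mul(-124, Add(16, 34))) = Add(39, Mul(-124, 50)) = Add(39, -6200) = -6161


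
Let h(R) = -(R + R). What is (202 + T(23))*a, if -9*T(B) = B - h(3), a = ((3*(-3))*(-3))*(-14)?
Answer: -75138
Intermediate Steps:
h(R) = -2*R
a = -378 (a = -9*(-3)*(-14) = 27*(-14) = -378)
T(B) = -⅔ - B/9 (T(B) = -(B - (-2)*3)/9 = -(B - 1*(-6))/9 = -(B + 6)/9 = -(6 + B)/9 = -⅔ - B/9)
(202 + T(23))*a = (202 + (-⅔ - ⅑*23))*(-378) = (202 + (-⅔ - 23/9))*(-378) = (202 - 29/9)*(-378) = (1789/9)*(-378) = -75138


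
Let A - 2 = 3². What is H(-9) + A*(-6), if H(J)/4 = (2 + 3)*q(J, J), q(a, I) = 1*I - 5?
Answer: -346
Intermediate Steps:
q(a, I) = -5 + I (q(a, I) = I - 5 = -5 + I)
A = 11 (A = 2 + 3² = 2 + 9 = 11)
H(J) = -100 + 20*J (H(J) = 4*((2 + 3)*(-5 + J)) = 4*(5*(-5 + J)) = 4*(-25 + 5*J) = -100 + 20*J)
H(-9) + A*(-6) = (-100 + 20*(-9)) + 11*(-6) = (-100 - 180) - 66 = -280 - 66 = -346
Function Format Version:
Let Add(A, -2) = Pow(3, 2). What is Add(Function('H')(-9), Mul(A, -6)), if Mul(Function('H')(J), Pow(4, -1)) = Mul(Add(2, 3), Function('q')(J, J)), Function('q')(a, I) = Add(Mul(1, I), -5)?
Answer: -346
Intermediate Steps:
Function('q')(a, I) = Add(-5, I) (Function('q')(a, I) = Add(I, -5) = Add(-5, I))
A = 11 (A = Add(2, Pow(3, 2)) = Add(2, 9) = 11)
Function('H')(J) = Add(-100, Mul(20, J)) (Function('H')(J) = Mul(4, Mul(Add(2, 3), Add(-5, J))) = Mul(4, Mul(5, Add(-5, J))) = Mul(4, Add(-25, Mul(5, J))) = Add(-100, Mul(20, J)))
Add(Function('H')(-9), Mul(A, -6)) = Add(Add(-100, Mul(20, -9)), Mul(11, -6)) = Add(Add(-100, -180), -66) = Add(-280, -66) = -346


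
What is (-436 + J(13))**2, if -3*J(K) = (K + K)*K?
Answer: 2709316/9 ≈ 3.0104e+5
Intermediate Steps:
J(K) = -2*K**2/3 (J(K) = -(K + K)*K/3 = -2*K*K/3 = -2*K**2/3)
(-436 + J(13))**2 = (-436 - 2/3*13**2)**2 = (-436 - 2/3*169)**2 = (-436 - 338/3)**2 = (-1646/3)**2 = 2709316/9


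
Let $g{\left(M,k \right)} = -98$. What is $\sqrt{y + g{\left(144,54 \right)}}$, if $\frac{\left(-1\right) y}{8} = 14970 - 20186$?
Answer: $\sqrt{41630} \approx 204.03$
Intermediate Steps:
$y = 41728$ ($y = - 8 \left(14970 - 20186\right) = \left(-8\right) \left(-5216\right) = 41728$)
$\sqrt{y + g{\left(144,54 \right)}} = \sqrt{41728 - 98} = \sqrt{41630}$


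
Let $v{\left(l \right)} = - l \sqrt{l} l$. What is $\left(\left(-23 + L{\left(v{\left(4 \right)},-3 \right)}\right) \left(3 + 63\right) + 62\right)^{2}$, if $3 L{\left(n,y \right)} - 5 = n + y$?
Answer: $4477456$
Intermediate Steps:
$v{\left(l \right)} = - l^{\frac{5}{2}}$ ($v{\left(l \right)} = - l^{\frac{3}{2}} l = - l^{\frac{5}{2}}$)
$L{\left(n,y \right)} = \frac{5}{3} + \frac{n}{3} + \frac{y}{3}$ ($L{\left(n,y \right)} = \frac{5}{3} + \frac{n + y}{3} = \frac{5}{3} + \left(\frac{n}{3} + \frac{y}{3}\right) = \frac{5}{3} + \frac{n}{3} + \frac{y}{3}$)
$\left(\left(-23 + L{\left(v{\left(4 \right)},-3 \right)}\right) \left(3 + 63\right) + 62\right)^{2} = \left(\left(-23 + \left(\frac{5}{3} + \frac{\left(-1\right) 4^{\frac{5}{2}}}{3} + \frac{1}{3} \left(-3\right)\right)\right) \left(3 + 63\right) + 62\right)^{2} = \left(\left(-23 + \left(\frac{5}{3} + \frac{\left(-1\right) 32}{3} - 1\right)\right) 66 + 62\right)^{2} = \left(\left(-23 + \left(\frac{5}{3} + \frac{1}{3} \left(-32\right) - 1\right)\right) 66 + 62\right)^{2} = \left(\left(-23 - 10\right) 66 + 62\right)^{2} = \left(\left(-33\right) 66 + 62\right)^{2} = \left(-2178 + 62\right)^{2} = \left(-2116\right)^{2} = 4477456$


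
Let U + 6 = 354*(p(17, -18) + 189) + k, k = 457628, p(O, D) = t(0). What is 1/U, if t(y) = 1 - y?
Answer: 1/524882 ≈ 1.9052e-6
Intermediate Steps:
p(O, D) = 1 (p(O, D) = 1 - 1*0 = 1 + 0 = 1)
U = 524882 (U = -6 + (354*(1 + 189) + 457628) = -6 + (354*190 + 457628) = -6 + (67260 + 457628) = -6 + 524888 = 524882)
1/U = 1/524882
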